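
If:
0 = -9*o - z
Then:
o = -z/9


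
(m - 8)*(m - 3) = m^2 - 11*m + 24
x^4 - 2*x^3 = x^3*(x - 2)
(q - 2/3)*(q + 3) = q^2 + 7*q/3 - 2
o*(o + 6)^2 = o^3 + 12*o^2 + 36*o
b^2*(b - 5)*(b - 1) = b^4 - 6*b^3 + 5*b^2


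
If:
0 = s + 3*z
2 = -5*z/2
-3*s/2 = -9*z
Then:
No Solution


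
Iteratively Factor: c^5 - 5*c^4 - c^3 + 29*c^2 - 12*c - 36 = (c - 3)*(c^4 - 2*c^3 - 7*c^2 + 8*c + 12) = (c - 3)^2*(c^3 + c^2 - 4*c - 4) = (c - 3)^2*(c + 2)*(c^2 - c - 2) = (c - 3)^2*(c + 1)*(c + 2)*(c - 2)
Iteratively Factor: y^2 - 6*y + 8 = (y - 2)*(y - 4)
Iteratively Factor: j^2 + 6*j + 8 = (j + 4)*(j + 2)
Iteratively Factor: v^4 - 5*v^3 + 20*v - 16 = (v - 4)*(v^3 - v^2 - 4*v + 4) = (v - 4)*(v + 2)*(v^2 - 3*v + 2) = (v - 4)*(v - 1)*(v + 2)*(v - 2)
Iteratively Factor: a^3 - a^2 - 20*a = (a - 5)*(a^2 + 4*a) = a*(a - 5)*(a + 4)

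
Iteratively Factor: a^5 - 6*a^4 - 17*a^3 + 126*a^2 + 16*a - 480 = (a - 3)*(a^4 - 3*a^3 - 26*a^2 + 48*a + 160) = (a - 4)*(a - 3)*(a^3 + a^2 - 22*a - 40) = (a - 4)*(a - 3)*(a + 4)*(a^2 - 3*a - 10) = (a - 4)*(a - 3)*(a + 2)*(a + 4)*(a - 5)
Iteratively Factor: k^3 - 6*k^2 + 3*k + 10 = (k - 5)*(k^2 - k - 2) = (k - 5)*(k - 2)*(k + 1)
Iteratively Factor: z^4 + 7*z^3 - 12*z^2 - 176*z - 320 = (z - 5)*(z^3 + 12*z^2 + 48*z + 64) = (z - 5)*(z + 4)*(z^2 + 8*z + 16) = (z - 5)*(z + 4)^2*(z + 4)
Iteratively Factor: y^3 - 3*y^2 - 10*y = (y)*(y^2 - 3*y - 10) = y*(y + 2)*(y - 5)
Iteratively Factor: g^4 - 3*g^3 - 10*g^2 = (g - 5)*(g^3 + 2*g^2) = (g - 5)*(g + 2)*(g^2) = g*(g - 5)*(g + 2)*(g)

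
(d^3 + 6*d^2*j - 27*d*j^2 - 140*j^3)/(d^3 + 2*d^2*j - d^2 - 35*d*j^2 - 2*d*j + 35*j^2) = (d + 4*j)/(d - 1)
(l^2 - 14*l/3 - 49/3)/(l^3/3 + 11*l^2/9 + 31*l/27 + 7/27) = 9*(l - 7)/(3*l^2 + 4*l + 1)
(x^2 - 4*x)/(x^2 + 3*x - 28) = x/(x + 7)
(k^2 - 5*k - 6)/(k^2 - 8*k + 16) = (k^2 - 5*k - 6)/(k^2 - 8*k + 16)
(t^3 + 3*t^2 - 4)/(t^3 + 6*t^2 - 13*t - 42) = (t^2 + t - 2)/(t^2 + 4*t - 21)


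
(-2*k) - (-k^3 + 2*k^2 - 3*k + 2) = k^3 - 2*k^2 + k - 2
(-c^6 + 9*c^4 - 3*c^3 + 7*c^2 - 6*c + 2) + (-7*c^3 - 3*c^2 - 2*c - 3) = -c^6 + 9*c^4 - 10*c^3 + 4*c^2 - 8*c - 1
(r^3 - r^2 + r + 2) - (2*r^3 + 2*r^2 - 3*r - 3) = -r^3 - 3*r^2 + 4*r + 5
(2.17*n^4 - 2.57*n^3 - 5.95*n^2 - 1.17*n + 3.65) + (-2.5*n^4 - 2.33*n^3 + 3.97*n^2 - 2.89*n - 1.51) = -0.33*n^4 - 4.9*n^3 - 1.98*n^2 - 4.06*n + 2.14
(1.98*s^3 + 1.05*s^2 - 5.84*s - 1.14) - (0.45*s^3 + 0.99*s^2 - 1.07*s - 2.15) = 1.53*s^3 + 0.0600000000000001*s^2 - 4.77*s + 1.01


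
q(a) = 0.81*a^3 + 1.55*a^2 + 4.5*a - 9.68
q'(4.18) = 59.92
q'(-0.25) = 3.88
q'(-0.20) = 3.98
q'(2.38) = 25.64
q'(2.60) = 28.99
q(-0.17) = -10.40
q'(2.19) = 22.94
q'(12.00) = 391.62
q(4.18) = 95.37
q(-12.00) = -1240.16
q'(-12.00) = 317.22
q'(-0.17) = 4.04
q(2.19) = 16.12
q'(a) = 2.43*a^2 + 3.1*a + 4.5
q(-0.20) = -10.52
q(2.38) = 20.73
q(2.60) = 26.73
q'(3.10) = 37.46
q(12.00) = 1667.20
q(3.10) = 43.30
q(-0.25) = -10.72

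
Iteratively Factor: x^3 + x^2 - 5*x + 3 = (x + 3)*(x^2 - 2*x + 1) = (x - 1)*(x + 3)*(x - 1)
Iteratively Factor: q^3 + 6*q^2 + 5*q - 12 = (q - 1)*(q^2 + 7*q + 12) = (q - 1)*(q + 3)*(q + 4)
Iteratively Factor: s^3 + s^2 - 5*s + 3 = (s - 1)*(s^2 + 2*s - 3) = (s - 1)*(s + 3)*(s - 1)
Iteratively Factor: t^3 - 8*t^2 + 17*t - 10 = (t - 2)*(t^2 - 6*t + 5) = (t - 5)*(t - 2)*(t - 1)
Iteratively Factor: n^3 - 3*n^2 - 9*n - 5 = (n + 1)*(n^2 - 4*n - 5) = (n - 5)*(n + 1)*(n + 1)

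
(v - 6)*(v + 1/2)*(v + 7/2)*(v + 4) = v^4 + 2*v^3 - 121*v^2/4 - 199*v/2 - 42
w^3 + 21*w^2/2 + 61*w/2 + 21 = (w + 1)*(w + 7/2)*(w + 6)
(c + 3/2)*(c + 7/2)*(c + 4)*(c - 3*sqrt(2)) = c^4 - 3*sqrt(2)*c^3 + 9*c^3 - 27*sqrt(2)*c^2 + 101*c^2/4 - 303*sqrt(2)*c/4 + 21*c - 63*sqrt(2)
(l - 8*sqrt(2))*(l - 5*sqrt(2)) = l^2 - 13*sqrt(2)*l + 80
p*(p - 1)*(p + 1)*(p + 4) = p^4 + 4*p^3 - p^2 - 4*p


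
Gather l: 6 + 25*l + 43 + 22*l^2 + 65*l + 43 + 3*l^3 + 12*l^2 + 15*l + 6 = 3*l^3 + 34*l^2 + 105*l + 98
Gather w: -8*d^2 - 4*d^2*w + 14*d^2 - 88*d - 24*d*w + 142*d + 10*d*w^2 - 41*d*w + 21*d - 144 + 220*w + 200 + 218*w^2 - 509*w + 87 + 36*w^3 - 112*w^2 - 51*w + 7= 6*d^2 + 75*d + 36*w^3 + w^2*(10*d + 106) + w*(-4*d^2 - 65*d - 340) + 150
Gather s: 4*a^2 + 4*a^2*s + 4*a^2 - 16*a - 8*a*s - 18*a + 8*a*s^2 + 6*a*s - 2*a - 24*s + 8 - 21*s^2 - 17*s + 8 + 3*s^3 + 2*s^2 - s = 8*a^2 - 36*a + 3*s^3 + s^2*(8*a - 19) + s*(4*a^2 - 2*a - 42) + 16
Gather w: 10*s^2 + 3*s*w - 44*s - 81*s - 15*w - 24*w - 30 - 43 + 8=10*s^2 - 125*s + w*(3*s - 39) - 65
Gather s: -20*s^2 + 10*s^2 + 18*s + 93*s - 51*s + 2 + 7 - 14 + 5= -10*s^2 + 60*s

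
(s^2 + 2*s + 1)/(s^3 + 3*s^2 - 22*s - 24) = (s + 1)/(s^2 + 2*s - 24)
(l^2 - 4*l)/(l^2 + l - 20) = l/(l + 5)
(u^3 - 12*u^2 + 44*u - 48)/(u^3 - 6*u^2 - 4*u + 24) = (u - 4)/(u + 2)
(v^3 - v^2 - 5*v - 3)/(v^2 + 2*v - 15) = (v^2 + 2*v + 1)/(v + 5)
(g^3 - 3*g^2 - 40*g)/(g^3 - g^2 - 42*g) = (-g^2 + 3*g + 40)/(-g^2 + g + 42)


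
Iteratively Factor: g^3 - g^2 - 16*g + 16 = (g - 1)*(g^2 - 16) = (g - 4)*(g - 1)*(g + 4)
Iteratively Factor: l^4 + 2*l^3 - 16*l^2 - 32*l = (l + 4)*(l^3 - 2*l^2 - 8*l) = (l + 2)*(l + 4)*(l^2 - 4*l) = l*(l + 2)*(l + 4)*(l - 4)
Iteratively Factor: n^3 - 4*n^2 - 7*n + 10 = (n - 5)*(n^2 + n - 2) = (n - 5)*(n + 2)*(n - 1)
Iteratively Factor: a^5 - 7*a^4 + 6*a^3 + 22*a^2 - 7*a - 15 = (a - 1)*(a^4 - 6*a^3 + 22*a + 15) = (a - 3)*(a - 1)*(a^3 - 3*a^2 - 9*a - 5) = (a - 3)*(a - 1)*(a + 1)*(a^2 - 4*a - 5) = (a - 3)*(a - 1)*(a + 1)^2*(a - 5)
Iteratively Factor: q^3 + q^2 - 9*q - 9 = (q - 3)*(q^2 + 4*q + 3) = (q - 3)*(q + 1)*(q + 3)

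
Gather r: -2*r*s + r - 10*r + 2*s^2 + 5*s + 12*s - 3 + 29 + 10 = r*(-2*s - 9) + 2*s^2 + 17*s + 36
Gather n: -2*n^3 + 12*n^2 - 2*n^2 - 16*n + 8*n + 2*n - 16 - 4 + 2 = -2*n^3 + 10*n^2 - 6*n - 18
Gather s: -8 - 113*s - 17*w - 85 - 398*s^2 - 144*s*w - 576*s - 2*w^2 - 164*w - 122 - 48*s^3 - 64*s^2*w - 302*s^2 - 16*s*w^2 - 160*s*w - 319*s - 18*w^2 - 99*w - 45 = -48*s^3 + s^2*(-64*w - 700) + s*(-16*w^2 - 304*w - 1008) - 20*w^2 - 280*w - 260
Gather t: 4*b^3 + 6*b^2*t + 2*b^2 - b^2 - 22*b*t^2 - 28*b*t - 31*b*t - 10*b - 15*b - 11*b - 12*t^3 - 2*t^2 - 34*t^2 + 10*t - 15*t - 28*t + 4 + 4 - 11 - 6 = 4*b^3 + b^2 - 36*b - 12*t^3 + t^2*(-22*b - 36) + t*(6*b^2 - 59*b - 33) - 9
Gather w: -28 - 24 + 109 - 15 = 42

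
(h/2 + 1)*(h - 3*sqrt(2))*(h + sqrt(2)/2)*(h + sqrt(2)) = h^4/2 - 3*sqrt(2)*h^3/4 + h^3 - 4*h^2 - 3*sqrt(2)*h^2/2 - 8*h - 3*sqrt(2)*h/2 - 3*sqrt(2)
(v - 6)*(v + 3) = v^2 - 3*v - 18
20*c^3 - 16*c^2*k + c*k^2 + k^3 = (-2*c + k)^2*(5*c + k)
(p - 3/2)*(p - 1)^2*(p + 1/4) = p^4 - 13*p^3/4 + 25*p^2/8 - p/2 - 3/8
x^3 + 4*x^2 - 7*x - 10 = (x - 2)*(x + 1)*(x + 5)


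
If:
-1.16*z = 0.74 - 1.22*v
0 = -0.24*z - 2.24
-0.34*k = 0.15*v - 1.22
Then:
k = 7.24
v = -8.27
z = -9.33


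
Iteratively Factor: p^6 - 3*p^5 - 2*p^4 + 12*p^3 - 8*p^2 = (p)*(p^5 - 3*p^4 - 2*p^3 + 12*p^2 - 8*p) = p^2*(p^4 - 3*p^3 - 2*p^2 + 12*p - 8) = p^2*(p - 2)*(p^3 - p^2 - 4*p + 4) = p^2*(p - 2)^2*(p^2 + p - 2) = p^2*(p - 2)^2*(p + 2)*(p - 1)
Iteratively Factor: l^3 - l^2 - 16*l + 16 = (l - 1)*(l^2 - 16) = (l - 4)*(l - 1)*(l + 4)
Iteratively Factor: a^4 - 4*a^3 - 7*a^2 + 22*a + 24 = (a + 2)*(a^3 - 6*a^2 + 5*a + 12) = (a - 4)*(a + 2)*(a^2 - 2*a - 3) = (a - 4)*(a + 1)*(a + 2)*(a - 3)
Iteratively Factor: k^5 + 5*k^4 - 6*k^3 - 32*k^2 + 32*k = (k + 4)*(k^4 + k^3 - 10*k^2 + 8*k) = (k - 1)*(k + 4)*(k^3 + 2*k^2 - 8*k) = k*(k - 1)*(k + 4)*(k^2 + 2*k - 8) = k*(k - 1)*(k + 4)^2*(k - 2)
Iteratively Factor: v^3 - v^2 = (v - 1)*(v^2) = v*(v - 1)*(v)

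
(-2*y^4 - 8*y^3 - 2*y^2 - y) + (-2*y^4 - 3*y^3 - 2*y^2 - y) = -4*y^4 - 11*y^3 - 4*y^2 - 2*y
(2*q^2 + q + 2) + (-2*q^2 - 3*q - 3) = -2*q - 1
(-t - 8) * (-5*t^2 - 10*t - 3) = 5*t^3 + 50*t^2 + 83*t + 24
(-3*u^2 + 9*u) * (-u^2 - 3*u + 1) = 3*u^4 - 30*u^2 + 9*u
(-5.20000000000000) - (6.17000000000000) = -11.3700000000000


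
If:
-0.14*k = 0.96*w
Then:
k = -6.85714285714286*w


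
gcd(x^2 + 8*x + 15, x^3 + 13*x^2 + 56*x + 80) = x + 5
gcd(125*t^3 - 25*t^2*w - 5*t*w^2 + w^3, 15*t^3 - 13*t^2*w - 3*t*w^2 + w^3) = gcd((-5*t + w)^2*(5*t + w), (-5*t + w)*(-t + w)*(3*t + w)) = 5*t - w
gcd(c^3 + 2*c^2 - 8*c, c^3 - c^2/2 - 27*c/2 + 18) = c + 4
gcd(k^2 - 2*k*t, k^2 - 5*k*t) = k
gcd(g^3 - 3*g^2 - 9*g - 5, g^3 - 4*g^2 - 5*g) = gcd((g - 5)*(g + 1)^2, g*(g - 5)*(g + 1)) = g^2 - 4*g - 5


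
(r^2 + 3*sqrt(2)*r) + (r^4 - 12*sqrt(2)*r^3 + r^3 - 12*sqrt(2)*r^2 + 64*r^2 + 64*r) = r^4 - 12*sqrt(2)*r^3 + r^3 - 12*sqrt(2)*r^2 + 65*r^2 + 3*sqrt(2)*r + 64*r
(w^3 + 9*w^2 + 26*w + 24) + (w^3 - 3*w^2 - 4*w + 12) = 2*w^3 + 6*w^2 + 22*w + 36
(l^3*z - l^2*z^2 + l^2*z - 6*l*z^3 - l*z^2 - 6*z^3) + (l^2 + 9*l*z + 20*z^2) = l^3*z - l^2*z^2 + l^2*z + l^2 - 6*l*z^3 - l*z^2 + 9*l*z - 6*z^3 + 20*z^2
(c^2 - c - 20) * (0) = 0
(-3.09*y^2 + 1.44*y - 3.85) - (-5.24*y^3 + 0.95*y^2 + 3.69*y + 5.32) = 5.24*y^3 - 4.04*y^2 - 2.25*y - 9.17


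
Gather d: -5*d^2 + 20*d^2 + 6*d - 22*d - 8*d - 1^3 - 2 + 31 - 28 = 15*d^2 - 24*d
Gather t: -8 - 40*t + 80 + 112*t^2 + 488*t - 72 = 112*t^2 + 448*t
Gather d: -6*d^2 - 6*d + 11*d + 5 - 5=-6*d^2 + 5*d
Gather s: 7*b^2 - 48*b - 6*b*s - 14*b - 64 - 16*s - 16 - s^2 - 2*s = 7*b^2 - 62*b - s^2 + s*(-6*b - 18) - 80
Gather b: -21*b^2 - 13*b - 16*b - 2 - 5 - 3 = -21*b^2 - 29*b - 10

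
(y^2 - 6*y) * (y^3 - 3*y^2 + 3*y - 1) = y^5 - 9*y^4 + 21*y^3 - 19*y^2 + 6*y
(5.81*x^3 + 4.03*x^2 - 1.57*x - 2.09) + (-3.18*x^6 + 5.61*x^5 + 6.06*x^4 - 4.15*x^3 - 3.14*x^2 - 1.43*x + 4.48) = -3.18*x^6 + 5.61*x^5 + 6.06*x^4 + 1.66*x^3 + 0.89*x^2 - 3.0*x + 2.39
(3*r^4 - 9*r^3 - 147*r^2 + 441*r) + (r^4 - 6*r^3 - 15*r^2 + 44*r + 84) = 4*r^4 - 15*r^3 - 162*r^2 + 485*r + 84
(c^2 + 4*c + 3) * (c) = c^3 + 4*c^2 + 3*c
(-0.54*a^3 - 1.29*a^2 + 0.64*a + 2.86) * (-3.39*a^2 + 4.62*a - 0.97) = 1.8306*a^5 + 1.8783*a^4 - 7.6056*a^3 - 5.4873*a^2 + 12.5924*a - 2.7742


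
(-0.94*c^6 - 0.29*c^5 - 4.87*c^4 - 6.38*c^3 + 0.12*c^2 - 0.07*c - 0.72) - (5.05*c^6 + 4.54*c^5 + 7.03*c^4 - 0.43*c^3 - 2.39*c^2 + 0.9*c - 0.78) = -5.99*c^6 - 4.83*c^5 - 11.9*c^4 - 5.95*c^3 + 2.51*c^2 - 0.97*c + 0.0600000000000001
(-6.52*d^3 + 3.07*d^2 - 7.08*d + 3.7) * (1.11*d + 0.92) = -7.2372*d^4 - 2.5907*d^3 - 5.0344*d^2 - 2.4066*d + 3.404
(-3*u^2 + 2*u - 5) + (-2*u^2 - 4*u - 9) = -5*u^2 - 2*u - 14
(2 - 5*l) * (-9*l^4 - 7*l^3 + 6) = 45*l^5 + 17*l^4 - 14*l^3 - 30*l + 12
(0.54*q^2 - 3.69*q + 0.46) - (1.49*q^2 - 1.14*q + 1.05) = -0.95*q^2 - 2.55*q - 0.59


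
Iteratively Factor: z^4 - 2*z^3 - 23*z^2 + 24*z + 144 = (z - 4)*(z^3 + 2*z^2 - 15*z - 36) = (z - 4)*(z + 3)*(z^2 - z - 12) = (z - 4)^2*(z + 3)*(z + 3)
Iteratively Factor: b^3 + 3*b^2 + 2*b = (b)*(b^2 + 3*b + 2) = b*(b + 2)*(b + 1)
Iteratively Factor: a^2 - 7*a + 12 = (a - 4)*(a - 3)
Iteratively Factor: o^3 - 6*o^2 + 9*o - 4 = (o - 1)*(o^2 - 5*o + 4) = (o - 1)^2*(o - 4)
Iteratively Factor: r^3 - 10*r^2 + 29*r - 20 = (r - 5)*(r^2 - 5*r + 4) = (r - 5)*(r - 1)*(r - 4)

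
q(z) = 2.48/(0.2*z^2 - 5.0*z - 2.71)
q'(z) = 2.48*(5.0 - 0.4*z)/(0.2*z^2 - 5.0*z - 2.71)^2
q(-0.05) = -1.01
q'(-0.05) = 2.06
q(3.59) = -0.14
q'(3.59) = 0.03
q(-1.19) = 0.70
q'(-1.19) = 1.09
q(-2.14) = 0.28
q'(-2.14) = 0.18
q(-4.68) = 0.10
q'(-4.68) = 0.03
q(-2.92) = 0.18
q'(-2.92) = 0.08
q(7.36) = -0.09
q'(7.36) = 0.01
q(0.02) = -0.88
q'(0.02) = 1.57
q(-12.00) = 0.03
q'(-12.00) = 0.00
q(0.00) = -0.92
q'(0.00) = 1.69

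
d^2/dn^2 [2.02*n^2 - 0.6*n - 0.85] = 4.04000000000000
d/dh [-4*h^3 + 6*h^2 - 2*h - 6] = -12*h^2 + 12*h - 2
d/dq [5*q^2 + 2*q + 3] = 10*q + 2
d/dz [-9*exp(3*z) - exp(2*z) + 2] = (-27*exp(z) - 2)*exp(2*z)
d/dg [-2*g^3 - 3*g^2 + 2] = 6*g*(-g - 1)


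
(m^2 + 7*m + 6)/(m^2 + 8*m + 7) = (m + 6)/(m + 7)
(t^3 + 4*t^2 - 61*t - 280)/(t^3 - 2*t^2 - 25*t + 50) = (t^2 - t - 56)/(t^2 - 7*t + 10)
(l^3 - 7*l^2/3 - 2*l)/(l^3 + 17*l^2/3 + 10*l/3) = (l - 3)/(l + 5)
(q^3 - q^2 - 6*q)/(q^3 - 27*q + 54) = q*(q + 2)/(q^2 + 3*q - 18)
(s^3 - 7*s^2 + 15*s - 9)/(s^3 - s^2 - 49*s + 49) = (s^2 - 6*s + 9)/(s^2 - 49)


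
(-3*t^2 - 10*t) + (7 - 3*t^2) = -6*t^2 - 10*t + 7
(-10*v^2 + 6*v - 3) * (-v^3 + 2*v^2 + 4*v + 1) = 10*v^5 - 26*v^4 - 25*v^3 + 8*v^2 - 6*v - 3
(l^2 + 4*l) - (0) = l^2 + 4*l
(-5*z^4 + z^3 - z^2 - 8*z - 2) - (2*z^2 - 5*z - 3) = -5*z^4 + z^3 - 3*z^2 - 3*z + 1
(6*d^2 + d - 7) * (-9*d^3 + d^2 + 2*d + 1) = -54*d^5 - 3*d^4 + 76*d^3 + d^2 - 13*d - 7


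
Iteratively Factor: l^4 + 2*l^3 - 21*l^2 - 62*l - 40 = (l + 2)*(l^3 - 21*l - 20) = (l - 5)*(l + 2)*(l^2 + 5*l + 4) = (l - 5)*(l + 2)*(l + 4)*(l + 1)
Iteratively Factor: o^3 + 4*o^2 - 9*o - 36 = (o - 3)*(o^2 + 7*o + 12) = (o - 3)*(o + 4)*(o + 3)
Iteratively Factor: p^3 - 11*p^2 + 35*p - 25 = (p - 1)*(p^2 - 10*p + 25) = (p - 5)*(p - 1)*(p - 5)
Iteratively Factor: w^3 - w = (w)*(w^2 - 1) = w*(w + 1)*(w - 1)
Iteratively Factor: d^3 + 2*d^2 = (d)*(d^2 + 2*d) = d^2*(d + 2)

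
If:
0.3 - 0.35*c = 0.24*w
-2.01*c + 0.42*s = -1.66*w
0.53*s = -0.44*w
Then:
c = 0.42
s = -0.53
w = 0.64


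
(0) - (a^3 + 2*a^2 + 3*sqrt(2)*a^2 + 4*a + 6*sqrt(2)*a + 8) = -a^3 - 3*sqrt(2)*a^2 - 2*a^2 - 6*sqrt(2)*a - 4*a - 8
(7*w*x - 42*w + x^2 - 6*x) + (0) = 7*w*x - 42*w + x^2 - 6*x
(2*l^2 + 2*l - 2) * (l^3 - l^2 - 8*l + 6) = 2*l^5 - 20*l^3 - 2*l^2 + 28*l - 12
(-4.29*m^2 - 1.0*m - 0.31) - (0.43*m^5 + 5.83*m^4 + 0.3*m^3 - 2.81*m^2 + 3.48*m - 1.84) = -0.43*m^5 - 5.83*m^4 - 0.3*m^3 - 1.48*m^2 - 4.48*m + 1.53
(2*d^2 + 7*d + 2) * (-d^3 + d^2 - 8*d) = -2*d^5 - 5*d^4 - 11*d^3 - 54*d^2 - 16*d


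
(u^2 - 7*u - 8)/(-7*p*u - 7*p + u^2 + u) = (8 - u)/(7*p - u)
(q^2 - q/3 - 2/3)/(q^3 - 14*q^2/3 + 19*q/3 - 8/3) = (3*q + 2)/(3*q^2 - 11*q + 8)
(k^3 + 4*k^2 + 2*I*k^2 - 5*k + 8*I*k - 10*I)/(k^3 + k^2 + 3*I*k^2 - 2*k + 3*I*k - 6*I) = (k^2 + k*(5 + 2*I) + 10*I)/(k^2 + k*(2 + 3*I) + 6*I)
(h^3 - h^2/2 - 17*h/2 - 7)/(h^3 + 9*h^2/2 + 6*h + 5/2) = (2*h^2 - 3*h - 14)/(2*h^2 + 7*h + 5)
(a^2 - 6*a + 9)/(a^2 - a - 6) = (a - 3)/(a + 2)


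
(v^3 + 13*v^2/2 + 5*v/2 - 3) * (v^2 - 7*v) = v^5 - v^4/2 - 43*v^3 - 41*v^2/2 + 21*v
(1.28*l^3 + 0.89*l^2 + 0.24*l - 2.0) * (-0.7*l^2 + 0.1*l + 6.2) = -0.896*l^5 - 0.495*l^4 + 7.857*l^3 + 6.942*l^2 + 1.288*l - 12.4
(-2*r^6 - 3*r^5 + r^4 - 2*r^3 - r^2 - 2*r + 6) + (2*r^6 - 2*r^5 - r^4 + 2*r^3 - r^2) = -5*r^5 - 2*r^2 - 2*r + 6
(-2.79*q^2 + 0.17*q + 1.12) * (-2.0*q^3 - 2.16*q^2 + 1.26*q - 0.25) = 5.58*q^5 + 5.6864*q^4 - 6.1226*q^3 - 1.5075*q^2 + 1.3687*q - 0.28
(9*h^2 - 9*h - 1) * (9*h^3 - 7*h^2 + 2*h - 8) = 81*h^5 - 144*h^4 + 72*h^3 - 83*h^2 + 70*h + 8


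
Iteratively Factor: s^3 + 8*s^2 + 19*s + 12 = (s + 1)*(s^2 + 7*s + 12) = (s + 1)*(s + 3)*(s + 4)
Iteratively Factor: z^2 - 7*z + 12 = (z - 4)*(z - 3)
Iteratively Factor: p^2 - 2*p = (p)*(p - 2)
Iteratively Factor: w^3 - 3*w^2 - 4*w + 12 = (w - 2)*(w^2 - w - 6) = (w - 3)*(w - 2)*(w + 2)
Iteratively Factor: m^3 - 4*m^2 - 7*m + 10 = (m - 1)*(m^2 - 3*m - 10) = (m - 5)*(m - 1)*(m + 2)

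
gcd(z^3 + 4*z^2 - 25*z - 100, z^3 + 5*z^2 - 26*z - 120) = z^2 - z - 20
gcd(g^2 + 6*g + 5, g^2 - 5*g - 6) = g + 1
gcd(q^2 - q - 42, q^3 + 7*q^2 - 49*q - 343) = q - 7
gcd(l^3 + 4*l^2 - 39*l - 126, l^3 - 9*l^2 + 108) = l^2 - 3*l - 18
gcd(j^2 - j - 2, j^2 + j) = j + 1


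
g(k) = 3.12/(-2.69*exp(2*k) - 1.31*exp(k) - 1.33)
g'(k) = 3.12*(5.38*exp(2*k) + 1.31*exp(k))/(-2.69*exp(2*k) - 1.31*exp(k) - 1.33)^2 = (16.7856*exp(k) + 4.0872)*exp(k)/(2.69*exp(2*k) + 1.31*exp(k) + 1.33)^2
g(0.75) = -0.19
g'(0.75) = 0.32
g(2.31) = -0.01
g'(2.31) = 0.02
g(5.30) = -0.00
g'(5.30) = 0.00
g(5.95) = -0.00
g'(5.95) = 0.00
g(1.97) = -0.02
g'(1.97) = 0.04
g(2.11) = -0.02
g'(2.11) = 0.03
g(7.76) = -0.00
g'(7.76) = 0.00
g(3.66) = -0.00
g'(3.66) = 0.00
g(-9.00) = -2.35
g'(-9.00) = 0.00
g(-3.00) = -2.23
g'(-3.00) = 0.12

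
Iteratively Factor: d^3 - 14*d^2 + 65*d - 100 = (d - 4)*(d^2 - 10*d + 25) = (d - 5)*(d - 4)*(d - 5)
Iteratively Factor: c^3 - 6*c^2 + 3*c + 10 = (c - 2)*(c^2 - 4*c - 5) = (c - 2)*(c + 1)*(c - 5)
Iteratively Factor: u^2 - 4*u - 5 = (u - 5)*(u + 1)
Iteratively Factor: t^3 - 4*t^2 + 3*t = (t - 3)*(t^2 - t) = t*(t - 3)*(t - 1)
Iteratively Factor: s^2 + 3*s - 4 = (s + 4)*(s - 1)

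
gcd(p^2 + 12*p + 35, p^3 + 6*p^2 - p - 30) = p + 5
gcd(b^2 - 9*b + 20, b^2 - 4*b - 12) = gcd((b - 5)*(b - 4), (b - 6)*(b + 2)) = 1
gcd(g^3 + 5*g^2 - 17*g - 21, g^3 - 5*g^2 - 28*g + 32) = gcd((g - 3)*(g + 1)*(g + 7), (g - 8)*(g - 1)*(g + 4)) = 1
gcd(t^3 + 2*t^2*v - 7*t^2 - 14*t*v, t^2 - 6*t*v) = t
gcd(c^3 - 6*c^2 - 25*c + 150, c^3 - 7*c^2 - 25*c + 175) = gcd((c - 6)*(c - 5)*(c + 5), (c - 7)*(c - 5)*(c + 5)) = c^2 - 25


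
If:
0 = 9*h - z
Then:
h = z/9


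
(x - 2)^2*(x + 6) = x^3 + 2*x^2 - 20*x + 24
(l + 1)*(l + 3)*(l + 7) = l^3 + 11*l^2 + 31*l + 21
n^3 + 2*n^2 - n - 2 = (n - 1)*(n + 1)*(n + 2)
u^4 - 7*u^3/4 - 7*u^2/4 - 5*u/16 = u*(u - 5/2)*(u + 1/4)*(u + 1/2)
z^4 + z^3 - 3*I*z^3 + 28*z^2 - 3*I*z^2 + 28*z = z*(z + 1)*(z - 7*I)*(z + 4*I)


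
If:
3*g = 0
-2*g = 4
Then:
No Solution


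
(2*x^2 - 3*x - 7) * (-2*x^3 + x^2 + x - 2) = -4*x^5 + 8*x^4 + 13*x^3 - 14*x^2 - x + 14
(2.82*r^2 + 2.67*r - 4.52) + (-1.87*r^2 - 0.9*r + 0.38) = 0.95*r^2 + 1.77*r - 4.14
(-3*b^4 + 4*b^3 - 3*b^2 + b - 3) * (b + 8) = -3*b^5 - 20*b^4 + 29*b^3 - 23*b^2 + 5*b - 24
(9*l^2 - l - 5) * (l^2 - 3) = 9*l^4 - l^3 - 32*l^2 + 3*l + 15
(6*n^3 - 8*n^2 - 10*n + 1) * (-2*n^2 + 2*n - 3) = -12*n^5 + 28*n^4 - 14*n^3 + 2*n^2 + 32*n - 3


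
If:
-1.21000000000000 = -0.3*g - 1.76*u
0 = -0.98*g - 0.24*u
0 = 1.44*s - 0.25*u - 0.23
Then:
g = -0.18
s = 0.28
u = 0.72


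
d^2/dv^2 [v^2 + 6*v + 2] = 2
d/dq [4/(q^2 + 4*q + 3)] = 8*(-q - 2)/(q^2 + 4*q + 3)^2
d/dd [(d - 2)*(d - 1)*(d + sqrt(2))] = 3*d^2 - 6*d + 2*sqrt(2)*d - 3*sqrt(2) + 2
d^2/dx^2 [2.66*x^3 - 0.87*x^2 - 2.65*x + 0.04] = 15.96*x - 1.74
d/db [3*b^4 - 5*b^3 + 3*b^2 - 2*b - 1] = 12*b^3 - 15*b^2 + 6*b - 2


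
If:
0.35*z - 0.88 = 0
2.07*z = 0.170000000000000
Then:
No Solution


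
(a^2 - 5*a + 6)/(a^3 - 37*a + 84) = (a - 2)/(a^2 + 3*a - 28)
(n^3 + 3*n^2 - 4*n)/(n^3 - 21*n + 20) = n*(n + 4)/(n^2 + n - 20)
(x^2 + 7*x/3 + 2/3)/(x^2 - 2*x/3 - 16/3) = (3*x + 1)/(3*x - 8)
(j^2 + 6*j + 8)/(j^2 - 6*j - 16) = (j + 4)/(j - 8)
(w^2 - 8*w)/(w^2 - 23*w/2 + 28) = 2*w/(2*w - 7)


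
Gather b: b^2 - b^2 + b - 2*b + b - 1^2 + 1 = 0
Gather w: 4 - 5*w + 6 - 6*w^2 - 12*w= -6*w^2 - 17*w + 10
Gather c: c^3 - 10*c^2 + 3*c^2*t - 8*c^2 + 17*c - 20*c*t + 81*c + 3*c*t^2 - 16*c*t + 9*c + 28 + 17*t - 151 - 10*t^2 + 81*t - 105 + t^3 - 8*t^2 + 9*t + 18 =c^3 + c^2*(3*t - 18) + c*(3*t^2 - 36*t + 107) + t^3 - 18*t^2 + 107*t - 210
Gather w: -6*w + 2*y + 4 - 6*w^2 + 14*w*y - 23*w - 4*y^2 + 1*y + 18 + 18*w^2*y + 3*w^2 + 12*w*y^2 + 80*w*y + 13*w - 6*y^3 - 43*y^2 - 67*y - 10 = w^2*(18*y - 3) + w*(12*y^2 + 94*y - 16) - 6*y^3 - 47*y^2 - 64*y + 12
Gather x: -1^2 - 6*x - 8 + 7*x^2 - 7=7*x^2 - 6*x - 16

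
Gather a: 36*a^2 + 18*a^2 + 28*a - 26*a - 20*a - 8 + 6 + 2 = 54*a^2 - 18*a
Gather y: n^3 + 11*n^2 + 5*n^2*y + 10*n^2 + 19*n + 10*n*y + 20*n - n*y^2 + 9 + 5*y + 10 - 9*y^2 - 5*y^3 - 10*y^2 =n^3 + 21*n^2 + 39*n - 5*y^3 + y^2*(-n - 19) + y*(5*n^2 + 10*n + 5) + 19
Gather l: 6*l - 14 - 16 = 6*l - 30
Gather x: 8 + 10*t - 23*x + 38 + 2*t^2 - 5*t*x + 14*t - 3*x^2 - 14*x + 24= 2*t^2 + 24*t - 3*x^2 + x*(-5*t - 37) + 70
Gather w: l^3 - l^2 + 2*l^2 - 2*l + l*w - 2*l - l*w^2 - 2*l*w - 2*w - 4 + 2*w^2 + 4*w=l^3 + l^2 - 4*l + w^2*(2 - l) + w*(2 - l) - 4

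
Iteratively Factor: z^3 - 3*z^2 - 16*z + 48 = (z - 4)*(z^2 + z - 12) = (z - 4)*(z - 3)*(z + 4)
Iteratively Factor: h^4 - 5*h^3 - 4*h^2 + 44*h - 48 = (h - 2)*(h^3 - 3*h^2 - 10*h + 24) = (h - 4)*(h - 2)*(h^2 + h - 6) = (h - 4)*(h - 2)^2*(h + 3)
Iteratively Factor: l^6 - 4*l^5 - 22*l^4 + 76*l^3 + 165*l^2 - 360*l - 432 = (l + 3)*(l^5 - 7*l^4 - l^3 + 79*l^2 - 72*l - 144) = (l - 3)*(l + 3)*(l^4 - 4*l^3 - 13*l^2 + 40*l + 48) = (l - 3)*(l + 3)^2*(l^3 - 7*l^2 + 8*l + 16) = (l - 3)*(l + 1)*(l + 3)^2*(l^2 - 8*l + 16) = (l - 4)*(l - 3)*(l + 1)*(l + 3)^2*(l - 4)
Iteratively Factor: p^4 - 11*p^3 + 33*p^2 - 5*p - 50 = (p + 1)*(p^3 - 12*p^2 + 45*p - 50) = (p - 5)*(p + 1)*(p^2 - 7*p + 10) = (p - 5)*(p - 2)*(p + 1)*(p - 5)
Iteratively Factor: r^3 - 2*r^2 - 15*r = (r)*(r^2 - 2*r - 15) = r*(r - 5)*(r + 3)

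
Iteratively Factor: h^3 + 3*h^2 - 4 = (h + 2)*(h^2 + h - 2) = (h - 1)*(h + 2)*(h + 2)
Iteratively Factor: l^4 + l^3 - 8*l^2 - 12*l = (l + 2)*(l^3 - l^2 - 6*l) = (l - 3)*(l + 2)*(l^2 + 2*l) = l*(l - 3)*(l + 2)*(l + 2)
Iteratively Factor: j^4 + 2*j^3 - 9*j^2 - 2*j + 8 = (j - 1)*(j^3 + 3*j^2 - 6*j - 8) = (j - 2)*(j - 1)*(j^2 + 5*j + 4) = (j - 2)*(j - 1)*(j + 1)*(j + 4)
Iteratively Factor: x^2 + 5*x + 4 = (x + 1)*(x + 4)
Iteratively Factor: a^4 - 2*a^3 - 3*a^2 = (a)*(a^3 - 2*a^2 - 3*a) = a*(a - 3)*(a^2 + a) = a^2*(a - 3)*(a + 1)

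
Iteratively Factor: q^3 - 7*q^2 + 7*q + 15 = (q + 1)*(q^2 - 8*q + 15) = (q - 5)*(q + 1)*(q - 3)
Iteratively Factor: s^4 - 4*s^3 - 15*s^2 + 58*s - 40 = (s - 2)*(s^3 - 2*s^2 - 19*s + 20) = (s - 2)*(s - 1)*(s^2 - s - 20) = (s - 2)*(s - 1)*(s + 4)*(s - 5)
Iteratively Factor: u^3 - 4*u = (u + 2)*(u^2 - 2*u) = (u - 2)*(u + 2)*(u)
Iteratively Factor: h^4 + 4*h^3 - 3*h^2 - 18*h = (h + 3)*(h^3 + h^2 - 6*h) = (h + 3)^2*(h^2 - 2*h) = (h - 2)*(h + 3)^2*(h)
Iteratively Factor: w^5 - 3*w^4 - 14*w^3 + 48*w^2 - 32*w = (w - 2)*(w^4 - w^3 - 16*w^2 + 16*w) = (w - 2)*(w + 4)*(w^3 - 5*w^2 + 4*w) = (w - 2)*(w - 1)*(w + 4)*(w^2 - 4*w) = (w - 4)*(w - 2)*(w - 1)*(w + 4)*(w)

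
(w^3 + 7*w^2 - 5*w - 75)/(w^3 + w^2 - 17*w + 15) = (w + 5)/(w - 1)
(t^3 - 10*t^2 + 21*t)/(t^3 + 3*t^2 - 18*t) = (t - 7)/(t + 6)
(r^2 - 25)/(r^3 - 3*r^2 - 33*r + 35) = (r - 5)/(r^2 - 8*r + 7)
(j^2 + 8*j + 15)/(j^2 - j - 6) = (j^2 + 8*j + 15)/(j^2 - j - 6)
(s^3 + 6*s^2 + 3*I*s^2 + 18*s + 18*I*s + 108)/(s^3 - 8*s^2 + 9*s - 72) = (s^2 + 6*s*(1 + I) + 36*I)/(s^2 + s*(-8 + 3*I) - 24*I)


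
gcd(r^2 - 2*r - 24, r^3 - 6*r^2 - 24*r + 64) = r + 4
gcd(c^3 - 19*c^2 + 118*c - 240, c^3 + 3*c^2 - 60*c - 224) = c - 8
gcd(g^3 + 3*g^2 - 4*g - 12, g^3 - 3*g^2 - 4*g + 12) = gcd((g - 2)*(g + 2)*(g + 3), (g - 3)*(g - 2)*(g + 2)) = g^2 - 4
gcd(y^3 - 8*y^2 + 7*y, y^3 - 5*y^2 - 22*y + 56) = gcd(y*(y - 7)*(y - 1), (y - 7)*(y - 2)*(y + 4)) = y - 7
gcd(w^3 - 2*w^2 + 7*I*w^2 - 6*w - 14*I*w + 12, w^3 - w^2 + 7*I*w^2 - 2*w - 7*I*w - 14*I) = w - 2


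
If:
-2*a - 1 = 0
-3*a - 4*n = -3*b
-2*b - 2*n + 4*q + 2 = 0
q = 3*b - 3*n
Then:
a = -1/2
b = -13/2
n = -9/2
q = -6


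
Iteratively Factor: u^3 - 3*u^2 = (u)*(u^2 - 3*u) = u*(u - 3)*(u)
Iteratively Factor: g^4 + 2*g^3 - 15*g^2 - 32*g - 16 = (g + 4)*(g^3 - 2*g^2 - 7*g - 4) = (g + 1)*(g + 4)*(g^2 - 3*g - 4) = (g + 1)^2*(g + 4)*(g - 4)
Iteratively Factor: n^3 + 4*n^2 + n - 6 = (n + 3)*(n^2 + n - 2) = (n + 2)*(n + 3)*(n - 1)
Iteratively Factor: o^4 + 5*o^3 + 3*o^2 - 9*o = (o + 3)*(o^3 + 2*o^2 - 3*o) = (o - 1)*(o + 3)*(o^2 + 3*o) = (o - 1)*(o + 3)^2*(o)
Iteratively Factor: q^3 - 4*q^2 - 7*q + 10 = (q - 5)*(q^2 + q - 2) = (q - 5)*(q + 2)*(q - 1)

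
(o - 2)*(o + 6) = o^2 + 4*o - 12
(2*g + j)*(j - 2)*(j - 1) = 2*g*j^2 - 6*g*j + 4*g + j^3 - 3*j^2 + 2*j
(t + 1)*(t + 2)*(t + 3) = t^3 + 6*t^2 + 11*t + 6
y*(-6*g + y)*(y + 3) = -6*g*y^2 - 18*g*y + y^3 + 3*y^2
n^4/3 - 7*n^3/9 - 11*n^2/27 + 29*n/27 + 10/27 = (n/3 + 1/3)*(n - 2)*(n - 5/3)*(n + 1/3)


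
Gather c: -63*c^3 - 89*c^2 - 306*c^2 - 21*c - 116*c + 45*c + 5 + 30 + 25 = -63*c^3 - 395*c^2 - 92*c + 60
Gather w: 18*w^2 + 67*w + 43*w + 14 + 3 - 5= 18*w^2 + 110*w + 12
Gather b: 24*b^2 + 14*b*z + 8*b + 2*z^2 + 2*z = 24*b^2 + b*(14*z + 8) + 2*z^2 + 2*z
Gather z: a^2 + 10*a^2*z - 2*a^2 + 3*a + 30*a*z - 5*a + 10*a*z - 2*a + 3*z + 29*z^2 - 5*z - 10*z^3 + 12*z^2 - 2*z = -a^2 - 4*a - 10*z^3 + 41*z^2 + z*(10*a^2 + 40*a - 4)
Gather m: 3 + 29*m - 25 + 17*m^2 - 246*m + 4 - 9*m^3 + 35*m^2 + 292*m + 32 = -9*m^3 + 52*m^2 + 75*m + 14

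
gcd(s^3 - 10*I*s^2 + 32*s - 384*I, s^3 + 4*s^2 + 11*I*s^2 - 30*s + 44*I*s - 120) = s + 6*I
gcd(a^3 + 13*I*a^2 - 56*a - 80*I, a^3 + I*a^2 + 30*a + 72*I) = a + 4*I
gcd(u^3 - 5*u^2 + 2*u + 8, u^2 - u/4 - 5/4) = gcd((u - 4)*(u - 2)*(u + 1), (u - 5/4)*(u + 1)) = u + 1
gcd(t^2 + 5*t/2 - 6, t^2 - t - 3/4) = t - 3/2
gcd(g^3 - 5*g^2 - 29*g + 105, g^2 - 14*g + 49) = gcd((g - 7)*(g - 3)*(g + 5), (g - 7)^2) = g - 7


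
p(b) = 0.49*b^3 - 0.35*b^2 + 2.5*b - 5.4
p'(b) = 1.47*b^2 - 0.7*b + 2.5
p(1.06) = -2.56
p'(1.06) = 3.41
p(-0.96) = -8.56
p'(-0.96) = 4.53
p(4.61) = 46.69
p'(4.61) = 30.51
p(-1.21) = -9.81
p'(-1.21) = 5.50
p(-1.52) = -11.73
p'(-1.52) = 6.96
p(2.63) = 7.67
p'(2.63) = 10.83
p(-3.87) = -48.72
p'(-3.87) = 27.23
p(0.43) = -4.35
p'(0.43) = 2.47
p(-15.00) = -1775.40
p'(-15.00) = 343.75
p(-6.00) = -138.84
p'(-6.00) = 59.62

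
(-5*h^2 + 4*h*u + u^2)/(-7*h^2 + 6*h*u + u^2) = (5*h + u)/(7*h + u)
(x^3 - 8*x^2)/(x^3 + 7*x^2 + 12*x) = x*(x - 8)/(x^2 + 7*x + 12)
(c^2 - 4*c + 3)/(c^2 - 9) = (c - 1)/(c + 3)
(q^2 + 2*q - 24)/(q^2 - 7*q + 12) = (q + 6)/(q - 3)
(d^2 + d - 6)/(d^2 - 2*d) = (d + 3)/d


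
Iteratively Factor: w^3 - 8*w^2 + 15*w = (w)*(w^2 - 8*w + 15) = w*(w - 3)*(w - 5)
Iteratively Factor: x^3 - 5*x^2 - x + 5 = (x - 5)*(x^2 - 1) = (x - 5)*(x + 1)*(x - 1)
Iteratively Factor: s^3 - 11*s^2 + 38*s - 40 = (s - 2)*(s^2 - 9*s + 20) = (s - 4)*(s - 2)*(s - 5)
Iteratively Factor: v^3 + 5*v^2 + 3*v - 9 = (v + 3)*(v^2 + 2*v - 3) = (v - 1)*(v + 3)*(v + 3)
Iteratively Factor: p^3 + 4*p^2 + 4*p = (p + 2)*(p^2 + 2*p) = p*(p + 2)*(p + 2)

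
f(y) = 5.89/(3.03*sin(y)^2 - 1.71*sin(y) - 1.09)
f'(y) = 5.89*(-6.06*sin(y)*cos(y) + 1.71*cos(y))/(3.03*sin(y)^2 - 1.71*sin(y) - 1.09)^2 = (10.0719 - 35.6934*sin(y))*cos(y)/(-3.03*sin(y)^2 + 1.71*sin(y) + 1.09)^2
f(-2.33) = 3.38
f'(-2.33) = -8.13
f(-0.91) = 2.74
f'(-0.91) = 5.09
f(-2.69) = 25.25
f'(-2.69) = -424.03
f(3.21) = -6.14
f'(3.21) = -13.57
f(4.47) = 1.72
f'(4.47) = -0.91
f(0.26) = -4.43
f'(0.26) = 0.49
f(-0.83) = 3.23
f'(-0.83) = 7.40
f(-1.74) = 1.66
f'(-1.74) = -0.61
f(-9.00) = 45.54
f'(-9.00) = -1349.67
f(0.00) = -5.40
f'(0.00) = 8.48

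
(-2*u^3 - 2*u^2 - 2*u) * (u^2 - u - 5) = -2*u^5 + 10*u^3 + 12*u^2 + 10*u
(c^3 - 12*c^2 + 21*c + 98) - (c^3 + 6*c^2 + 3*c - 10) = -18*c^2 + 18*c + 108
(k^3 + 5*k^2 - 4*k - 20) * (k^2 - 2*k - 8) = k^5 + 3*k^4 - 22*k^3 - 52*k^2 + 72*k + 160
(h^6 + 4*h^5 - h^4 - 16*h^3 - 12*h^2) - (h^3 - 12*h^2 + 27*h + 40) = h^6 + 4*h^5 - h^4 - 17*h^3 - 27*h - 40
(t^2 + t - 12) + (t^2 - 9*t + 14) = 2*t^2 - 8*t + 2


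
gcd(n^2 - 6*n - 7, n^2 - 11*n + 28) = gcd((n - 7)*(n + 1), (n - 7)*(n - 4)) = n - 7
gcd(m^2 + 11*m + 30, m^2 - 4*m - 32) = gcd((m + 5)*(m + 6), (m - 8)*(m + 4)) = 1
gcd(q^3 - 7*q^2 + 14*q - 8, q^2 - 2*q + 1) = q - 1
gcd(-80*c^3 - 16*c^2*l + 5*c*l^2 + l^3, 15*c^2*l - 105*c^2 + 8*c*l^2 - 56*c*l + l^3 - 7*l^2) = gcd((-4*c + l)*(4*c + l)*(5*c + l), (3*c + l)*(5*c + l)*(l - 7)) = 5*c + l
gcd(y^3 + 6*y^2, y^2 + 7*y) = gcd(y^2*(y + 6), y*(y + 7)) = y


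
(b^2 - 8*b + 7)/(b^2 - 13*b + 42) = (b - 1)/(b - 6)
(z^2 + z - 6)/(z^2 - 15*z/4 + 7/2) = 4*(z + 3)/(4*z - 7)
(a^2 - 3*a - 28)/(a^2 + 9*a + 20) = (a - 7)/(a + 5)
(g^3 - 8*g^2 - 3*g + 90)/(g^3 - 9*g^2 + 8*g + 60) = (g + 3)/(g + 2)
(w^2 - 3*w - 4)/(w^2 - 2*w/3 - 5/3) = 3*(w - 4)/(3*w - 5)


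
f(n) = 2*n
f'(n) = 2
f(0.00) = 0.00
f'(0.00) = 2.00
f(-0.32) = -0.64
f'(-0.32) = 2.00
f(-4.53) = -9.06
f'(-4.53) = 2.00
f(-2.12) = -4.24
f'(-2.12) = 2.00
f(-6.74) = -13.48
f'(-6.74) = 2.00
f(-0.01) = -0.02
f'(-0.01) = 2.00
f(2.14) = 4.28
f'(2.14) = 2.00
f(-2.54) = -5.08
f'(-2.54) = 2.00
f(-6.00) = -12.00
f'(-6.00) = 2.00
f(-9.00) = -18.00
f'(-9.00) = 2.00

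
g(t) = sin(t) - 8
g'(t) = cos(t)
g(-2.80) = -8.33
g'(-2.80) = -0.94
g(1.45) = -7.01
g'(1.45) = 0.12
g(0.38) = -7.63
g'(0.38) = 0.93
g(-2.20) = -8.81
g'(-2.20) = -0.59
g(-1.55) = -9.00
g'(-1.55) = 0.02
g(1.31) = -7.03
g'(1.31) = 0.26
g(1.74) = -7.01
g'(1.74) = -0.17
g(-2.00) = -8.91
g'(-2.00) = -0.42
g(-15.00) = -8.65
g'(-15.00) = -0.76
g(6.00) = -8.28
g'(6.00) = 0.96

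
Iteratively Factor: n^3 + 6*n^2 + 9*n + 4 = (n + 4)*(n^2 + 2*n + 1) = (n + 1)*(n + 4)*(n + 1)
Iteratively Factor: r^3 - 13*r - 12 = (r - 4)*(r^2 + 4*r + 3) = (r - 4)*(r + 1)*(r + 3)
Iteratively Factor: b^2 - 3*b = (b - 3)*(b)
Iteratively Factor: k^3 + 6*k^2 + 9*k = (k + 3)*(k^2 + 3*k) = (k + 3)^2*(k)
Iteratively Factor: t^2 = (t)*(t)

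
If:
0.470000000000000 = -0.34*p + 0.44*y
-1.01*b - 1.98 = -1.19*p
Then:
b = 1.52475247524752*y - 3.58910891089109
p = 1.29411764705882*y - 1.38235294117647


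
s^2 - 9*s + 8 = (s - 8)*(s - 1)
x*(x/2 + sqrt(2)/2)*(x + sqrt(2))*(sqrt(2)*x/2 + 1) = sqrt(2)*x^4/4 + 3*x^3/2 + 3*sqrt(2)*x^2/2 + x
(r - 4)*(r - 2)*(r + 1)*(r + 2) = r^4 - 3*r^3 - 8*r^2 + 12*r + 16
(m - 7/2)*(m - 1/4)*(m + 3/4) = m^3 - 3*m^2 - 31*m/16 + 21/32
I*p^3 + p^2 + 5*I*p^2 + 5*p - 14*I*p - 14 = (p - 2)*(p + 7)*(I*p + 1)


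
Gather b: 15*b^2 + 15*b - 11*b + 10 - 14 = 15*b^2 + 4*b - 4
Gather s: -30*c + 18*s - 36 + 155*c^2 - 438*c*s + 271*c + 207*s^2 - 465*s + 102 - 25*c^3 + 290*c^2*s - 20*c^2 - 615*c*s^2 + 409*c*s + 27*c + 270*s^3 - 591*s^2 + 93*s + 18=-25*c^3 + 135*c^2 + 268*c + 270*s^3 + s^2*(-615*c - 384) + s*(290*c^2 - 29*c - 354) + 84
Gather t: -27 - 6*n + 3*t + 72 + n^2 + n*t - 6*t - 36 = n^2 - 6*n + t*(n - 3) + 9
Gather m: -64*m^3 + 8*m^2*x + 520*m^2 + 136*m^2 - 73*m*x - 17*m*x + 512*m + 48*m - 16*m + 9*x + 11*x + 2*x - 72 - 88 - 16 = -64*m^3 + m^2*(8*x + 656) + m*(544 - 90*x) + 22*x - 176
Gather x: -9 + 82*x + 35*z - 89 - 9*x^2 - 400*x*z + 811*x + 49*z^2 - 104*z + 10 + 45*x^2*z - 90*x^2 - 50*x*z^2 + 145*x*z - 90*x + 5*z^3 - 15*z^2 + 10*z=x^2*(45*z - 99) + x*(-50*z^2 - 255*z + 803) + 5*z^3 + 34*z^2 - 59*z - 88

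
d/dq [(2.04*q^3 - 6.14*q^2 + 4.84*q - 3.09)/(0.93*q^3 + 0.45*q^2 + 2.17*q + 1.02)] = (6.6282*q^4 - 0.148799999999998*q^3 - 0.638300000000001*q^2 - 9.7446*q + 11.6421)/(0.8649*q^6 + 0.837*q^5 + 4.2387*q^4 + 3.8502*q^3 + 5.6269*q^2 + 4.4268*q + 1.0404)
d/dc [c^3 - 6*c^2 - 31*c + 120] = 3*c^2 - 12*c - 31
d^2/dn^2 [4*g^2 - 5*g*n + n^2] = 2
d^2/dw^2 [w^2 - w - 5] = 2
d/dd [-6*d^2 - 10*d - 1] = -12*d - 10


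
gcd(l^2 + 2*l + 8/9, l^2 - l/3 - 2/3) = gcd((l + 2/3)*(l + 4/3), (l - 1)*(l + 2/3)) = l + 2/3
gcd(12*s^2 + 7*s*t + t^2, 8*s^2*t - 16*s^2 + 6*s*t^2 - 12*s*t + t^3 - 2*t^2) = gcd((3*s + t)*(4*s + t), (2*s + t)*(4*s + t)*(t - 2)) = 4*s + t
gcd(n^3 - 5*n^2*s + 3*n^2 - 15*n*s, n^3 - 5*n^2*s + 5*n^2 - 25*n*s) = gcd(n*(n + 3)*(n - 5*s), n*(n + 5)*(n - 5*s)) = -n^2 + 5*n*s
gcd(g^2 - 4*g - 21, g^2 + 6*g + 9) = g + 3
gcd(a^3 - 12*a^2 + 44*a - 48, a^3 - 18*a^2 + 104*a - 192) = a^2 - 10*a + 24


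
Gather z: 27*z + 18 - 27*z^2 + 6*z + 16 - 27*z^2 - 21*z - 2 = -54*z^2 + 12*z + 32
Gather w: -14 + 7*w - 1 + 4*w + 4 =11*w - 11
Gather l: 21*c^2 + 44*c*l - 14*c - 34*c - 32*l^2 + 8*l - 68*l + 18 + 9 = 21*c^2 - 48*c - 32*l^2 + l*(44*c - 60) + 27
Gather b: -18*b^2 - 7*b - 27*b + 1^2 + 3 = -18*b^2 - 34*b + 4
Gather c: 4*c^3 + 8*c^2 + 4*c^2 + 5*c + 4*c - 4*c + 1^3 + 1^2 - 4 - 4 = 4*c^3 + 12*c^2 + 5*c - 6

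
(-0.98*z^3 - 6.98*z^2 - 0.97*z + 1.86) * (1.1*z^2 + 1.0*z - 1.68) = -1.078*z^5 - 8.658*z^4 - 6.4006*z^3 + 12.8024*z^2 + 3.4896*z - 3.1248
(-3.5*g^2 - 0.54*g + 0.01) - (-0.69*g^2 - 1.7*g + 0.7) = -2.81*g^2 + 1.16*g - 0.69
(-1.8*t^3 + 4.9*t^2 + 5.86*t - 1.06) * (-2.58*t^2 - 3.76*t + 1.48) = 4.644*t^5 - 5.874*t^4 - 36.2068*t^3 - 12.0468*t^2 + 12.6584*t - 1.5688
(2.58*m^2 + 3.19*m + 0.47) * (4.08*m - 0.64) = 10.5264*m^3 + 11.364*m^2 - 0.124*m - 0.3008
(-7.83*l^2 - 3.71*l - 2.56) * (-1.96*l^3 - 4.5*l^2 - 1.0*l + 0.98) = 15.3468*l^5 + 42.5066*l^4 + 29.5426*l^3 + 7.5566*l^2 - 1.0758*l - 2.5088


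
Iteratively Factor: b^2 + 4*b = (b)*(b + 4)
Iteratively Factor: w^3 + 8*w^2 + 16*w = (w + 4)*(w^2 + 4*w) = w*(w + 4)*(w + 4)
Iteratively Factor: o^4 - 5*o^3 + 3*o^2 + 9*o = (o - 3)*(o^3 - 2*o^2 - 3*o) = o*(o - 3)*(o^2 - 2*o - 3) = o*(o - 3)*(o + 1)*(o - 3)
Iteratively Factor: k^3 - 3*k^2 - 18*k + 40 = (k - 2)*(k^2 - k - 20) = (k - 5)*(k - 2)*(k + 4)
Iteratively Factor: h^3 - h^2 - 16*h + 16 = (h + 4)*(h^2 - 5*h + 4) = (h - 1)*(h + 4)*(h - 4)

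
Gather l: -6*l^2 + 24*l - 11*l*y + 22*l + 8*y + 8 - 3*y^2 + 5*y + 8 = -6*l^2 + l*(46 - 11*y) - 3*y^2 + 13*y + 16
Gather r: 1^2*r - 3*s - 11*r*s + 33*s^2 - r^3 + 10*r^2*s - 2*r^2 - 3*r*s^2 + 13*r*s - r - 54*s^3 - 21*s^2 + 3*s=-r^3 + r^2*(10*s - 2) + r*(-3*s^2 + 2*s) - 54*s^3 + 12*s^2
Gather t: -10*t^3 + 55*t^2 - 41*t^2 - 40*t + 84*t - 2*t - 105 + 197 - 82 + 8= -10*t^3 + 14*t^2 + 42*t + 18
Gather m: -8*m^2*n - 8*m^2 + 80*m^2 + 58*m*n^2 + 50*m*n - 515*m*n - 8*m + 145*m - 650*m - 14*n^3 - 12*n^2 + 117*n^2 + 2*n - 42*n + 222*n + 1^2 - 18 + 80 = m^2*(72 - 8*n) + m*(58*n^2 - 465*n - 513) - 14*n^3 + 105*n^2 + 182*n + 63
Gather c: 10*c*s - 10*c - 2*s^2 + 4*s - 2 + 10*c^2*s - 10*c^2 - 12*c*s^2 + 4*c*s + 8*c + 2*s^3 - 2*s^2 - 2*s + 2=c^2*(10*s - 10) + c*(-12*s^2 + 14*s - 2) + 2*s^3 - 4*s^2 + 2*s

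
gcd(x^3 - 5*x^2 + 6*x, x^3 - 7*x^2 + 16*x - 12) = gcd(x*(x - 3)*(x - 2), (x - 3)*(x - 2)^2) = x^2 - 5*x + 6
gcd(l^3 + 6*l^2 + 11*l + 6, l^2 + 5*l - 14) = 1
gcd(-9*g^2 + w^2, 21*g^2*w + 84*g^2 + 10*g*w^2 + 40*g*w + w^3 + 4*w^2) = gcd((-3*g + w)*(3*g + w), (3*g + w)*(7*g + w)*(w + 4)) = 3*g + w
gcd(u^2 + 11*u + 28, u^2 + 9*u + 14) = u + 7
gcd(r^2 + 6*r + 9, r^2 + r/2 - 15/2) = r + 3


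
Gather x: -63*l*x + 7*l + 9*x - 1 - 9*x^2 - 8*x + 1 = 7*l - 9*x^2 + x*(1 - 63*l)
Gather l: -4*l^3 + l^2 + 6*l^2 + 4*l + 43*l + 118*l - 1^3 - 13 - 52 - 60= -4*l^3 + 7*l^2 + 165*l - 126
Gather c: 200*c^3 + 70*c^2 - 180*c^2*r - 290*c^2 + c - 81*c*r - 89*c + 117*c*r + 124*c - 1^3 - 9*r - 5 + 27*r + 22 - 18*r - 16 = 200*c^3 + c^2*(-180*r - 220) + c*(36*r + 36)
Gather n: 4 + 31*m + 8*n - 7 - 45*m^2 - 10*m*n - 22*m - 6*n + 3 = -45*m^2 + 9*m + n*(2 - 10*m)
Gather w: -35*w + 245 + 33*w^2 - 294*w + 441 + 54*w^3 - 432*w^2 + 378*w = 54*w^3 - 399*w^2 + 49*w + 686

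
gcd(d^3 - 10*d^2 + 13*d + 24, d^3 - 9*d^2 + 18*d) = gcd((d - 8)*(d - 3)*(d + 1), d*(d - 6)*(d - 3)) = d - 3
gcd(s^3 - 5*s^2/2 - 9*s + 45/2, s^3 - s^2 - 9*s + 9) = s^2 - 9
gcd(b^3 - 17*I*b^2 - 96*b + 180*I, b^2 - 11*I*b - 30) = b^2 - 11*I*b - 30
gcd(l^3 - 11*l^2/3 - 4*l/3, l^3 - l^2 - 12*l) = l^2 - 4*l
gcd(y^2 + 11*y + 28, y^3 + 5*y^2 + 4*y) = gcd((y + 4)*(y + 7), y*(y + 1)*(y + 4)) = y + 4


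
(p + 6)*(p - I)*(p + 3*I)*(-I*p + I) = -I*p^4 + 2*p^3 - 5*I*p^3 + 10*p^2 + 3*I*p^2 - 12*p - 15*I*p + 18*I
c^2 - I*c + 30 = (c - 6*I)*(c + 5*I)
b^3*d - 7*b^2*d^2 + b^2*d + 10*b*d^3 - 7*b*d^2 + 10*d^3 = (b - 5*d)*(b - 2*d)*(b*d + d)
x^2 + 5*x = x*(x + 5)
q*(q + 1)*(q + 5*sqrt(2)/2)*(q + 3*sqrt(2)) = q^4 + q^3 + 11*sqrt(2)*q^3/2 + 11*sqrt(2)*q^2/2 + 15*q^2 + 15*q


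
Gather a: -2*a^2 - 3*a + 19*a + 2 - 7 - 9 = -2*a^2 + 16*a - 14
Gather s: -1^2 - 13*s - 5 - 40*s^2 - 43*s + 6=-40*s^2 - 56*s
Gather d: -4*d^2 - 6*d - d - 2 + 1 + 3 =-4*d^2 - 7*d + 2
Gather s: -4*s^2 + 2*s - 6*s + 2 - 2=-4*s^2 - 4*s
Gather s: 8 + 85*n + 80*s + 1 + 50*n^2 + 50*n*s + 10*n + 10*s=50*n^2 + 95*n + s*(50*n + 90) + 9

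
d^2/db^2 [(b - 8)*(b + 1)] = 2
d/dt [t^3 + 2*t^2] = t*(3*t + 4)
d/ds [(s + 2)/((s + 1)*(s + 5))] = (-s^2 - 4*s - 7)/(s^4 + 12*s^3 + 46*s^2 + 60*s + 25)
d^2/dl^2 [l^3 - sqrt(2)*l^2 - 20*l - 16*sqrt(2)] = 6*l - 2*sqrt(2)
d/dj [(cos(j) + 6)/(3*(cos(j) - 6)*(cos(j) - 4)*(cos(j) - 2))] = 2*(cos(j)^3 + 3*cos(j)^2 - 72*cos(j) + 156)*sin(j)/(3*(cos(j) - 6)^2*(cos(j) - 4)^2*(cos(j) - 2)^2)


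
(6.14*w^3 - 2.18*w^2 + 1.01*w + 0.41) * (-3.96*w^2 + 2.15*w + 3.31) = -24.3144*w^5 + 21.8338*w^4 + 11.6368*w^3 - 6.6679*w^2 + 4.2246*w + 1.3571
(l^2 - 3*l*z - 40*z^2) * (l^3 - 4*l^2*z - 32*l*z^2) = l^5 - 7*l^4*z - 60*l^3*z^2 + 256*l^2*z^3 + 1280*l*z^4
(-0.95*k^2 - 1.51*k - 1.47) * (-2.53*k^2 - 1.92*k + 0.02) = 2.4035*k^4 + 5.6443*k^3 + 6.5993*k^2 + 2.7922*k - 0.0294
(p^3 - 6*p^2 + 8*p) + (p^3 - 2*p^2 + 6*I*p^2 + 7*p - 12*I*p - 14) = 2*p^3 - 8*p^2 + 6*I*p^2 + 15*p - 12*I*p - 14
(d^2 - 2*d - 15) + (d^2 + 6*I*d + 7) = 2*d^2 - 2*d + 6*I*d - 8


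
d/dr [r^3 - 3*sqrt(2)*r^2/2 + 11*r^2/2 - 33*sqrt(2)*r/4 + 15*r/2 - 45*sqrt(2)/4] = 3*r^2 - 3*sqrt(2)*r + 11*r - 33*sqrt(2)/4 + 15/2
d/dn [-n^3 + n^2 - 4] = n*(2 - 3*n)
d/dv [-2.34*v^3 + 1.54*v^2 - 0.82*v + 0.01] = -7.02*v^2 + 3.08*v - 0.82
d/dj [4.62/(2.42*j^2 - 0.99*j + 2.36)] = (4.5738 - 22.3608*j)/(2.42*j^2 - 0.99*j + 2.36)^2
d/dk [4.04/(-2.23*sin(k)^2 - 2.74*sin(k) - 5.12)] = (18.0184*sin(k) + 11.0696)*cos(k)/(2.23*sin(k)^2 + 2.74*sin(k) + 5.12)^2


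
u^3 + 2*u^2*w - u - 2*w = (u - 1)*(u + 1)*(u + 2*w)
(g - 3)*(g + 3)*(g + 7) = g^3 + 7*g^2 - 9*g - 63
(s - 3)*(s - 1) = s^2 - 4*s + 3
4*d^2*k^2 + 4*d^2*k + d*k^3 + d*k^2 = k*(4*d + k)*(d*k + d)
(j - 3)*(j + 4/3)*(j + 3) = j^3 + 4*j^2/3 - 9*j - 12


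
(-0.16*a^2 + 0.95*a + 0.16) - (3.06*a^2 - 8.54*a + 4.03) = -3.22*a^2 + 9.49*a - 3.87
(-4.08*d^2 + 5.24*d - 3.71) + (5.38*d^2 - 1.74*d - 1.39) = 1.3*d^2 + 3.5*d - 5.1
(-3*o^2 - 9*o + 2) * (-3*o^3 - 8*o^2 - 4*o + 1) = 9*o^5 + 51*o^4 + 78*o^3 + 17*o^2 - 17*o + 2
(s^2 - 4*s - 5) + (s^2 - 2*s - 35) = 2*s^2 - 6*s - 40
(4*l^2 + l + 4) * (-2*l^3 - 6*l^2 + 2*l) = -8*l^5 - 26*l^4 - 6*l^3 - 22*l^2 + 8*l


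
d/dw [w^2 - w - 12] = 2*w - 1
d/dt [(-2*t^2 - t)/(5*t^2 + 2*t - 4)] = (t^2 + 16*t + 4)/(25*t^4 + 20*t^3 - 36*t^2 - 16*t + 16)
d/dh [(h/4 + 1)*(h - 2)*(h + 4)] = 3*h*(h/4 + 1)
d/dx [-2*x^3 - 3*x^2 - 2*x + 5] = -6*x^2 - 6*x - 2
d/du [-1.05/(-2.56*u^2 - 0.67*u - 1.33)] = (-5.376*u - 0.7035)/(2.56*u^2 + 0.67*u + 1.33)^2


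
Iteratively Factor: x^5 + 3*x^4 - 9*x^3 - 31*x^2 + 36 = (x + 2)*(x^4 + x^3 - 11*x^2 - 9*x + 18) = (x - 1)*(x + 2)*(x^3 + 2*x^2 - 9*x - 18) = (x - 3)*(x - 1)*(x + 2)*(x^2 + 5*x + 6) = (x - 3)*(x - 1)*(x + 2)^2*(x + 3)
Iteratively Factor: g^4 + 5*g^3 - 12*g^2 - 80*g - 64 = (g + 1)*(g^3 + 4*g^2 - 16*g - 64) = (g + 1)*(g + 4)*(g^2 - 16) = (g - 4)*(g + 1)*(g + 4)*(g + 4)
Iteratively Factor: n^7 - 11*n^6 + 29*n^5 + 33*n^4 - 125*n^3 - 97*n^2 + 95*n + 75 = (n + 1)*(n^6 - 12*n^5 + 41*n^4 - 8*n^3 - 117*n^2 + 20*n + 75) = (n + 1)^2*(n^5 - 13*n^4 + 54*n^3 - 62*n^2 - 55*n + 75) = (n - 5)*(n + 1)^2*(n^4 - 8*n^3 + 14*n^2 + 8*n - 15) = (n - 5)*(n - 1)*(n + 1)^2*(n^3 - 7*n^2 + 7*n + 15) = (n - 5)*(n - 1)*(n + 1)^3*(n^2 - 8*n + 15) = (n - 5)^2*(n - 1)*(n + 1)^3*(n - 3)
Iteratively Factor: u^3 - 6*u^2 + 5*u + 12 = (u - 3)*(u^2 - 3*u - 4) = (u - 4)*(u - 3)*(u + 1)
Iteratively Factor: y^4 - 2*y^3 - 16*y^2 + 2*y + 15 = (y + 1)*(y^3 - 3*y^2 - 13*y + 15) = (y - 1)*(y + 1)*(y^2 - 2*y - 15) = (y - 5)*(y - 1)*(y + 1)*(y + 3)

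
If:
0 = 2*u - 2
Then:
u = 1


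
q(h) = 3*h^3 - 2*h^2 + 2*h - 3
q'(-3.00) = 95.00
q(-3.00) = -108.00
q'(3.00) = 71.00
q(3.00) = 66.00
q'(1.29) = 11.82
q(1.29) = 2.69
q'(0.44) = 1.98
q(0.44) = -2.25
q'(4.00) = 130.00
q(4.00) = 165.00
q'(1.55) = 17.42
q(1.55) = 6.47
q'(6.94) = 407.71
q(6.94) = 917.32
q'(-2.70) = 78.41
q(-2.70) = -82.03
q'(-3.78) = 145.72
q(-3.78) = -201.17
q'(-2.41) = 63.91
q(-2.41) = -61.43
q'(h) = 9*h^2 - 4*h + 2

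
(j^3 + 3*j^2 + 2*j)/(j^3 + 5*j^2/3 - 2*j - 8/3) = 3*j/(3*j - 4)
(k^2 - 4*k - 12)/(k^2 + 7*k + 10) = (k - 6)/(k + 5)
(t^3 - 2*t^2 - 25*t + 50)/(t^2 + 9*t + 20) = (t^2 - 7*t + 10)/(t + 4)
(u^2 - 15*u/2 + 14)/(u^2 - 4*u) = (u - 7/2)/u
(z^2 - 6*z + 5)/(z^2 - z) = (z - 5)/z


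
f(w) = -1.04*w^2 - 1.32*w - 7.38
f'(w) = -2.08*w - 1.32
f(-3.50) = -15.50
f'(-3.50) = 5.96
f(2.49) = -17.11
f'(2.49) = -6.50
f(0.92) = -9.47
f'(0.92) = -3.23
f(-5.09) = -27.61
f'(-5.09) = 9.27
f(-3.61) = -16.17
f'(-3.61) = 6.19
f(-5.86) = -35.36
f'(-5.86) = 10.87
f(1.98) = -14.07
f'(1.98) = -5.44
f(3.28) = -22.90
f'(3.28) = -8.14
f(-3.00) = -12.78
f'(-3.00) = 4.92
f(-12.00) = -141.30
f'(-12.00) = 23.64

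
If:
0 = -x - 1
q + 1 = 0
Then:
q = -1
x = -1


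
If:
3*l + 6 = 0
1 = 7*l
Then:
No Solution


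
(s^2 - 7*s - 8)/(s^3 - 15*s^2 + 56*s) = (s + 1)/(s*(s - 7))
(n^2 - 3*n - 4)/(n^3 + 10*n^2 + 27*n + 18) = (n - 4)/(n^2 + 9*n + 18)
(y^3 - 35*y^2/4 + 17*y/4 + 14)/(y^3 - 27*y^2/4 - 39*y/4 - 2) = (4*y - 7)/(4*y + 1)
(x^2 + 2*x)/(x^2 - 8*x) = (x + 2)/(x - 8)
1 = 1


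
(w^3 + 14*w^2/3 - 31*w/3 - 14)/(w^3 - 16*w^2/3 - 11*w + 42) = (w^2 + 7*w + 6)/(w^2 - 3*w - 18)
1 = 1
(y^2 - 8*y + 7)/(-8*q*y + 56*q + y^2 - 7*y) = (y - 1)/(-8*q + y)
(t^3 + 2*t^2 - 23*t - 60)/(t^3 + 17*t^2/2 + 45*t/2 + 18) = 2*(t - 5)/(2*t + 3)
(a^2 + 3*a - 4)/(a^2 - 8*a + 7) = (a + 4)/(a - 7)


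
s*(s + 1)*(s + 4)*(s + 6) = s^4 + 11*s^3 + 34*s^2 + 24*s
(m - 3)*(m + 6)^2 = m^3 + 9*m^2 - 108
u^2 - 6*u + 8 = (u - 4)*(u - 2)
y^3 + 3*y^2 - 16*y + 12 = (y - 2)*(y - 1)*(y + 6)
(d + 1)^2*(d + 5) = d^3 + 7*d^2 + 11*d + 5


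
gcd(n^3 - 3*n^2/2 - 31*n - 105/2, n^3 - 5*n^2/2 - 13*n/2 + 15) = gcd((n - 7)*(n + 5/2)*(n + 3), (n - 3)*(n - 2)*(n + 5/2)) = n + 5/2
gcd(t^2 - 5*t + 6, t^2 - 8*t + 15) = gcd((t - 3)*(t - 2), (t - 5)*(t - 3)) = t - 3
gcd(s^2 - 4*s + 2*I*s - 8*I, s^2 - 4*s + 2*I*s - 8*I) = s^2 + s*(-4 + 2*I) - 8*I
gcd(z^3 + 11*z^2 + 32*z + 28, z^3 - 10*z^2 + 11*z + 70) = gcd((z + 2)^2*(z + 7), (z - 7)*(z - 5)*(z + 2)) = z + 2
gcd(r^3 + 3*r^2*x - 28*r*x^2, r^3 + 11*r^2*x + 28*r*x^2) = r^2 + 7*r*x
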